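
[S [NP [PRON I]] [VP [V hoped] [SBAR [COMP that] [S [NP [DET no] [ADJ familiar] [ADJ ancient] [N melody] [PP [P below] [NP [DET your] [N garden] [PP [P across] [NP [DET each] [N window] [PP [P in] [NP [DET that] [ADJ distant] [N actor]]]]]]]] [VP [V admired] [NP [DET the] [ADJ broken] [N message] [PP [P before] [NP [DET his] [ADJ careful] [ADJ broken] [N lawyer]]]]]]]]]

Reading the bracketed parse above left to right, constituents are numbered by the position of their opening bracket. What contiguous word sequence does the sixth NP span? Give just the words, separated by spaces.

In left-to-right order the NP constituents are "I"; "no familiar ancient melody below your garden across each window in that distant actor"; "your garden across each window in that distant actor"; "each window in that distant actor"; "that distant actor"; "the broken message before his careful broken lawyer"; "his careful broken lawyer". Number 6 is "the broken message before his careful broken lawyer".

the broken message before his careful broken lawyer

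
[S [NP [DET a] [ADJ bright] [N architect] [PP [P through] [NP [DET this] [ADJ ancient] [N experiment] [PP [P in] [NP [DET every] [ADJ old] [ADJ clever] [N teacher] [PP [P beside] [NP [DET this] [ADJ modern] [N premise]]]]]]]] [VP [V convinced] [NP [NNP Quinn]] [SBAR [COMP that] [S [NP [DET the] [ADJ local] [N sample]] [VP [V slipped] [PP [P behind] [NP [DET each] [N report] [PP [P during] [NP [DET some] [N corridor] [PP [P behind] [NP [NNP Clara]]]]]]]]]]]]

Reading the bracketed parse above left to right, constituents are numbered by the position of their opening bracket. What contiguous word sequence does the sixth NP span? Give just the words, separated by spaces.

the local sample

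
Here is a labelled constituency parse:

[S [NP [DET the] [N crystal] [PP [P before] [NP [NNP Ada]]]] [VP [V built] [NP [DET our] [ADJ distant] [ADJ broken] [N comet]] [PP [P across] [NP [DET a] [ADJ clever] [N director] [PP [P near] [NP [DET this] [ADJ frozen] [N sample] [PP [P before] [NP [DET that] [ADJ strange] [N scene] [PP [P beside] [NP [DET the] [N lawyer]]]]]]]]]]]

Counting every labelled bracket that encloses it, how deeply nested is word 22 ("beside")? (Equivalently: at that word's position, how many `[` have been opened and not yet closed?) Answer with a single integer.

10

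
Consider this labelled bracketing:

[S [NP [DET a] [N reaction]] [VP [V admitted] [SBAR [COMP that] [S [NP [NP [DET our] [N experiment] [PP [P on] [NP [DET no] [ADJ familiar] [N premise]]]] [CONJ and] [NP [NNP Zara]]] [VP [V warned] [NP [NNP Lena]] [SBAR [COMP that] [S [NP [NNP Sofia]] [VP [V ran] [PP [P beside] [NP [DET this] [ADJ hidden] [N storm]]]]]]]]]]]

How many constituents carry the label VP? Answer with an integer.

Scanning left to right, an opening `[VP` appears at word positions 3, 13, 17 — 3 in total.

3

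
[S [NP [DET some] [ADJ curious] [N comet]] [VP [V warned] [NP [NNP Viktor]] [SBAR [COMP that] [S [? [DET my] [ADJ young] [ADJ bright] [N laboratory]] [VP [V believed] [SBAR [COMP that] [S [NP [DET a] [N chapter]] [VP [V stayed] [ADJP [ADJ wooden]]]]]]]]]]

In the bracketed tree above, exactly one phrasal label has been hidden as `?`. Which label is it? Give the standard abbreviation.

A constituent whose immediate children are DET 'my', ADJ 'young', ADJ 'bright', N 'laboratory' is a noun phrase: NP.

NP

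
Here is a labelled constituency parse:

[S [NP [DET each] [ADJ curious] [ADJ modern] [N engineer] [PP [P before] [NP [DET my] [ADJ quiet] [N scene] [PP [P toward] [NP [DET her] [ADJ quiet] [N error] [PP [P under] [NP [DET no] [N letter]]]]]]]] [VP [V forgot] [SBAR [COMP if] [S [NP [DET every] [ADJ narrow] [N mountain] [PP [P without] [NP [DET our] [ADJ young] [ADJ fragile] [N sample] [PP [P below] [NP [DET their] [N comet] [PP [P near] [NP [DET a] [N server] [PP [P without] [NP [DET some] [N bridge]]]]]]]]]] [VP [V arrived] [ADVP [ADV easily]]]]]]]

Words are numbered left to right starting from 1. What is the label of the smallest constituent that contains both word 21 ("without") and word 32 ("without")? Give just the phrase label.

PP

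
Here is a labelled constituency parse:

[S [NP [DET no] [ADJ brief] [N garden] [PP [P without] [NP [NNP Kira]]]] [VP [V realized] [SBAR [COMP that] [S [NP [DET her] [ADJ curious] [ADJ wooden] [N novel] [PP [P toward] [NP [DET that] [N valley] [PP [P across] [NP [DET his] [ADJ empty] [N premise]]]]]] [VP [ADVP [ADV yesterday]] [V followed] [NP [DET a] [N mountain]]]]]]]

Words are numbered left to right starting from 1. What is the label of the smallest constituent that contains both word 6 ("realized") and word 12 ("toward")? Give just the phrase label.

Both words fall inside [VP realized that her curious wooden novel toward that valley across his empty premise yesterday followed a mountain] (words 6–22), and no smaller constituent contains them both. Label: VP.

VP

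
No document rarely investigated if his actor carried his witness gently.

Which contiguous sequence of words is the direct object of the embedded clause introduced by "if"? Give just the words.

his witness

Within the embedded clause introduced by "if", the direct object of "carried" is "his witness".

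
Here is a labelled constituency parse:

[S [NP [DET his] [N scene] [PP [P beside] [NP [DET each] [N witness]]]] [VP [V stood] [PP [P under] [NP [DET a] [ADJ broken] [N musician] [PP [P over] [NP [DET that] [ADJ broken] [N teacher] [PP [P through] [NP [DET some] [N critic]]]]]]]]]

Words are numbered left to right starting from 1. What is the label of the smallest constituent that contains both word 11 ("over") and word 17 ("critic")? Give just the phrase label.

PP

Word 11 lies under S → VP → PP → NP → PP → P; word 17 lies under S → VP → PP → NP → PP → NP → PP → NP → N. The lowest shared node is the PP.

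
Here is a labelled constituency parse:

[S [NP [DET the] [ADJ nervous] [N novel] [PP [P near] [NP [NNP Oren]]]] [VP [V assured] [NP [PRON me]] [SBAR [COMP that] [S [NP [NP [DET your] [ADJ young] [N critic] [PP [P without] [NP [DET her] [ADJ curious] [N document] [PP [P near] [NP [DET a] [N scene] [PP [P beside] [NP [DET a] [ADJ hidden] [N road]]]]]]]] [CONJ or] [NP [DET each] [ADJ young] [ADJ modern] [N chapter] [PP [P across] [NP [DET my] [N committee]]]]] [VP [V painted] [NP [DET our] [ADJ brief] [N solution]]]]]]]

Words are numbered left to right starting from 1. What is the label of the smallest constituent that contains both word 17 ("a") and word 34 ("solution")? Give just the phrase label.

S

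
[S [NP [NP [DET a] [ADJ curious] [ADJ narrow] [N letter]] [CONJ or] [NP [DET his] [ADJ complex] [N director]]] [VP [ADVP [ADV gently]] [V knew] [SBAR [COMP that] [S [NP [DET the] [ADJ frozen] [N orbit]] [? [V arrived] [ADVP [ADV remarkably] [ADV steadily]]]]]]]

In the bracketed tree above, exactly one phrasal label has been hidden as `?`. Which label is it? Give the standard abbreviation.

VP

Looking at what the `?` directly dominates — V 'arrived', ADVP — this is a verb phrase (VP).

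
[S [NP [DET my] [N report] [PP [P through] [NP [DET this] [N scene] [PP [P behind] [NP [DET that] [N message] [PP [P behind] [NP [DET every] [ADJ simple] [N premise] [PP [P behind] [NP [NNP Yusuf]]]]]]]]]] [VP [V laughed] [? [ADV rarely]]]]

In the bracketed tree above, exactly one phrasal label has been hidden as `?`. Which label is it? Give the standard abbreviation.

Looking at what the `?` directly dominates — ADV 'rarely' — this is an adverb phrase (ADVP).

ADVP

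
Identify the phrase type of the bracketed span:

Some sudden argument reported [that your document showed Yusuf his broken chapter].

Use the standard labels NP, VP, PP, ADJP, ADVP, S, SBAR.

The span is built around the complementizer "that" — a subordinate clause (SBAR).

SBAR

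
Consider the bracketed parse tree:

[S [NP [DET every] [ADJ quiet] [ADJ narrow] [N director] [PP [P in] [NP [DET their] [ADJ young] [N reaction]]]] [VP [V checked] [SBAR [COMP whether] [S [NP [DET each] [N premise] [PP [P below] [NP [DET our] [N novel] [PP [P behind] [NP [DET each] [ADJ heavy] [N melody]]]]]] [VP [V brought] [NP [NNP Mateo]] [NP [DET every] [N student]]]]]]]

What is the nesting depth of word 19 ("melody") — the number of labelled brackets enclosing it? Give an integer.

10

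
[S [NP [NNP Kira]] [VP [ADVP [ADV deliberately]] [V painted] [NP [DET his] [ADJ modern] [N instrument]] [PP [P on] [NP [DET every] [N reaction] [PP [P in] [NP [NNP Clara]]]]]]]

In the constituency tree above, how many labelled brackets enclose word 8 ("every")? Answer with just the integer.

5

Counting open brackets not yet closed at "every": [S [VP [PP [NP [DET = 5.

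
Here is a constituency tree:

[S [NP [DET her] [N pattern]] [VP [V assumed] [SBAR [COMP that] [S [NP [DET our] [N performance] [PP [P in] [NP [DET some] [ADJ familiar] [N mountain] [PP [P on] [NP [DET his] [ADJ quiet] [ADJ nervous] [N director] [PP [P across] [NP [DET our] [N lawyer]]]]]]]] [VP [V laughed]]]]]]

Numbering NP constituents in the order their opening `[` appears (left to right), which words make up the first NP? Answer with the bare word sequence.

her pattern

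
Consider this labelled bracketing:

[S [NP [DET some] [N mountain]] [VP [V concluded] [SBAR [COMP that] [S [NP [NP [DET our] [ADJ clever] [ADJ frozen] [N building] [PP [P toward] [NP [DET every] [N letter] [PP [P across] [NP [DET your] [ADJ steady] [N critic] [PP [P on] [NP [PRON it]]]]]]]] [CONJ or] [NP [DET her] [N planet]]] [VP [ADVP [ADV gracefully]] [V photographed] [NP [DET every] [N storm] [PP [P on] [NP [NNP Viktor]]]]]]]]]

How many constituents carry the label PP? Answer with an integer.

4

Listing each PP by its span: [PP toward every letter across your steady critic on it]; [PP across your steady critic on it]; [PP on it]; [PP on Viktor] — that makes 4.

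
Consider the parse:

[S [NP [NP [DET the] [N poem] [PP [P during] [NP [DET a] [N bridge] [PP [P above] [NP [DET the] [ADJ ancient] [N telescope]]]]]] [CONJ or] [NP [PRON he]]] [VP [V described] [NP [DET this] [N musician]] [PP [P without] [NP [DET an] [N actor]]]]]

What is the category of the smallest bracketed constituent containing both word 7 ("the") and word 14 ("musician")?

S

The smallest bracket enclosing both words is [S the poem during a bridge above the ancient telescope or he described this musician without an actor], so the label is S.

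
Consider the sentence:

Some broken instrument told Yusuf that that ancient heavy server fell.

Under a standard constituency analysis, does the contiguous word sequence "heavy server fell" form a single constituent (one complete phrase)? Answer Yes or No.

The smallest constituent containing the whole sequence is the clause [S that ancient heavy server fell], but the sequence is only part of it — it straddles the boundary between noun phrase "that ancient heavy server" and verb phrase "fell".

No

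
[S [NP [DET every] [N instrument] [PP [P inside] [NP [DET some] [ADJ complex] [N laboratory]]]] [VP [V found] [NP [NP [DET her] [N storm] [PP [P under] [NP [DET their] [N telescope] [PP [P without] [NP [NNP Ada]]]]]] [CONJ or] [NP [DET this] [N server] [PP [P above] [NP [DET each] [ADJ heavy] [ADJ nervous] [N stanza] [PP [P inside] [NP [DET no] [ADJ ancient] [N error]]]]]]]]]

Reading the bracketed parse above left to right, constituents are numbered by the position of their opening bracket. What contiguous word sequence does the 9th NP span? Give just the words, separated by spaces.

In left-to-right order the NP constituents are "every instrument inside some complex laboratory"; "some complex laboratory"; "her storm under their telescope without Ada or this server above each heavy nervous stanza inside no ancient error"; "her storm under their telescope without Ada"; "their telescope without Ada"; "Ada"; "this server above each heavy nervous stanza inside no ancient error"; "each heavy nervous stanza inside no ancient error"; "no ancient error". Number 9 is "no ancient error".

no ancient error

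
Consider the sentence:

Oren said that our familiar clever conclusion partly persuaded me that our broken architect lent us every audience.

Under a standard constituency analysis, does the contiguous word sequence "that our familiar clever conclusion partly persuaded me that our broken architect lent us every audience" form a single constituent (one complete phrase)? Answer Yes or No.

The sequence corresponds to a single SBAR node — the subordinate clause "that our familiar clever conclusion partly persuaded me that our broken architect lent us every audience".

Yes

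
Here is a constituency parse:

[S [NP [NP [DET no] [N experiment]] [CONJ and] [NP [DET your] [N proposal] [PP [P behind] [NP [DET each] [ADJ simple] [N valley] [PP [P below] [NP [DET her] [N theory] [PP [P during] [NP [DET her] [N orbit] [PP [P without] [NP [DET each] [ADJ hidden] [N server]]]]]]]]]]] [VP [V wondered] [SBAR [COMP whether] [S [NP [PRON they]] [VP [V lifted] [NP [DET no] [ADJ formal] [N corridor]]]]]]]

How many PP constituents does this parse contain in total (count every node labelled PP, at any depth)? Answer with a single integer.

4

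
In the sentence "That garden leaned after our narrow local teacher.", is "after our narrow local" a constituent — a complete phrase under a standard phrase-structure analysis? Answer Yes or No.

No

The sequence begins inside the preposition "after" and ends inside the noun phrase "our narrow local teacher"; it crosses a phrase boundary, so no single node in the tree spans exactly those words.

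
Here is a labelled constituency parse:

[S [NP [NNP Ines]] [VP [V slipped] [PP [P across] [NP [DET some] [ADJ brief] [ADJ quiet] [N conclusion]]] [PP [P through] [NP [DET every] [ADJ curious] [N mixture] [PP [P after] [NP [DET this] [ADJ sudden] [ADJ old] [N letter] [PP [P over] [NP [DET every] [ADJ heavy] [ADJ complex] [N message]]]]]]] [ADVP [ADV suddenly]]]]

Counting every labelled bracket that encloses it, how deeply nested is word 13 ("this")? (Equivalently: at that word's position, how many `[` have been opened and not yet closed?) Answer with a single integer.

The word sits inside DET, which is inside NP, inside PP, inside NP, inside PP, inside VP, inside S — 7 brackets in all.

7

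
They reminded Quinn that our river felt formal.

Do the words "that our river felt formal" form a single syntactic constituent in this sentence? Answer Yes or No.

These words form the whole subordinate clause headed by "that", so yes — one constituent.

Yes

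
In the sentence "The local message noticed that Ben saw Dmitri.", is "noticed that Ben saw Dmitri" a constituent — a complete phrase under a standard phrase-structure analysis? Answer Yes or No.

Yes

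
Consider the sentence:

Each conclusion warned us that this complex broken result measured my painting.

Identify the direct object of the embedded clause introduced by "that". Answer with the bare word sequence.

my painting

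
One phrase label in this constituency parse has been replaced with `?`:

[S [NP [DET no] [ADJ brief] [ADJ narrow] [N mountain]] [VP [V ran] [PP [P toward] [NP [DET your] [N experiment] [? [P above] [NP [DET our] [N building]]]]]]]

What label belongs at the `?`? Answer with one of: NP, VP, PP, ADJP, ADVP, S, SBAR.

PP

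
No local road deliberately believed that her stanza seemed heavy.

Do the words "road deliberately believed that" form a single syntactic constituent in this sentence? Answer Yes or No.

"road" belongs to the noun phrase "no local road" while "that" belongs to the verb phrase "deliberately believed that her stanza seemed heavy"; a span that runs across that boundary is not a single phrase.

No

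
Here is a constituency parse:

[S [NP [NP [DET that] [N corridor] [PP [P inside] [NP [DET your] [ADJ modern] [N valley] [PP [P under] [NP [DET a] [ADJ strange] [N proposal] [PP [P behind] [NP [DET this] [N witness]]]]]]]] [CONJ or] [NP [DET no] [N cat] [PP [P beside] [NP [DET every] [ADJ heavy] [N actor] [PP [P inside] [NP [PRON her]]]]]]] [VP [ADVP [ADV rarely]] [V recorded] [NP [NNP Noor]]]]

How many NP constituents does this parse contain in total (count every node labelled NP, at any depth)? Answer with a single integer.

9

Scanning left to right, an opening `[NP` appears at word positions 1, 1, 4, 8, 12, 15, 18, 22, 25 — 9 in total.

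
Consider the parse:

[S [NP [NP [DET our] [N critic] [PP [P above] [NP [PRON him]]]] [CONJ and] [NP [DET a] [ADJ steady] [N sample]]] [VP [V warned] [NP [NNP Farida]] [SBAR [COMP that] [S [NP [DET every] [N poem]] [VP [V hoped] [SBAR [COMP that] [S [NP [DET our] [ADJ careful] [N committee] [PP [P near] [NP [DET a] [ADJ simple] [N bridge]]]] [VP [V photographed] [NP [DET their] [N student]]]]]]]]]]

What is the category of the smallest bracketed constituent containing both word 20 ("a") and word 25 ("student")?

Both words fall inside [S our careful committee near a simple bridge photographed their student] (words 16–25), and no smaller constituent contains them both. Label: S.

S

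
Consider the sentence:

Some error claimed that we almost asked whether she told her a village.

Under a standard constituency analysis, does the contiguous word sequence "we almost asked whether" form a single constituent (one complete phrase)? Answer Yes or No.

"we" belongs to the noun phrase "we" while "whether" belongs to the verb phrase "almost asked whether she told her a village"; a span that runs across that boundary is not a single phrase.

No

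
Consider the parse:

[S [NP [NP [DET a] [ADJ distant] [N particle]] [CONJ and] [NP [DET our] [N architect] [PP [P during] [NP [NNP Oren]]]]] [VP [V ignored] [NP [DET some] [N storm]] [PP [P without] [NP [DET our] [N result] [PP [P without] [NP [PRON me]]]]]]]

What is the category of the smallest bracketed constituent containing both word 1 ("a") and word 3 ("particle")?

NP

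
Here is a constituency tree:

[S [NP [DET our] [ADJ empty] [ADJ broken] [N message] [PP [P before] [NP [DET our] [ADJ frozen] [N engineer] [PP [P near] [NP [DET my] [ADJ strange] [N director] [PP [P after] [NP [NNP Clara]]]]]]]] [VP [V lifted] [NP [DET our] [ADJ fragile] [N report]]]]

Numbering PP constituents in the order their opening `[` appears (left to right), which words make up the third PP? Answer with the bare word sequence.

after Clara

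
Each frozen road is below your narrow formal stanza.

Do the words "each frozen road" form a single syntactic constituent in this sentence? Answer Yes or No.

Yes

These words form the whole noun phrase headed by "road", so yes — one constituent.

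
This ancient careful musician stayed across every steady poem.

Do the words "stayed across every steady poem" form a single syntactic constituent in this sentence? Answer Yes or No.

Yes

"stayed across every steady poem" is exactly the verb phrase [VP stayed across every steady poem], a complete constituent.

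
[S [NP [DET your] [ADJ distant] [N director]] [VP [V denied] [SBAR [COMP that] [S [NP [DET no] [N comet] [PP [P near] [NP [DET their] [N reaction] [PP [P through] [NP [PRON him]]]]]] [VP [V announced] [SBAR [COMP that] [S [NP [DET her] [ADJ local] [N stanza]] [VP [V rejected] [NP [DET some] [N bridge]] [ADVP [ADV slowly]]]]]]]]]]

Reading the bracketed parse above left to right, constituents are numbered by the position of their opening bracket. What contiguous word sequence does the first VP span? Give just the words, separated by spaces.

In left-to-right order the VP constituents are "denied that no comet near their reaction through him announced that her local stanza rejected some bridge slowly"; "announced that her local stanza rejected some bridge slowly"; "rejected some bridge slowly". Number 1 is "denied that no comet near their reaction through him announced that her local stanza rejected some bridge slowly".

denied that no comet near their reaction through him announced that her local stanza rejected some bridge slowly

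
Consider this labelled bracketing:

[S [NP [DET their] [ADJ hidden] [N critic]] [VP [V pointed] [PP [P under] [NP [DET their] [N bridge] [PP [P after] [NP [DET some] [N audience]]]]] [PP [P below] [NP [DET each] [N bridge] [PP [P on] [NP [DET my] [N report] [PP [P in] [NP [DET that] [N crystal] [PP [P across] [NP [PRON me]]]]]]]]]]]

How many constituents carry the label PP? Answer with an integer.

6

Listing each PP by its span: [PP under their bridge after some audience]; [PP after some audience]; [PP below each bridge on my report in that crystal across me]; [PP on my report in that crystal across me]; [PP in that crystal across me]; [PP across me] — that makes 6.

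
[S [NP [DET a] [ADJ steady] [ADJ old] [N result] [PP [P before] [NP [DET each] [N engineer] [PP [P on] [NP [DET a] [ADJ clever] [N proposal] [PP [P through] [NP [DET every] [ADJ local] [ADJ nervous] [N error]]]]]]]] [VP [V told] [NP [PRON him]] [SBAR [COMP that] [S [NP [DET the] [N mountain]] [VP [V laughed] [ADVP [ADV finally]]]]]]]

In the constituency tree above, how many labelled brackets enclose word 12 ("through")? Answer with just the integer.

8

Counting open brackets not yet closed at "through": [S [NP [PP [NP [PP [NP [PP [P = 8.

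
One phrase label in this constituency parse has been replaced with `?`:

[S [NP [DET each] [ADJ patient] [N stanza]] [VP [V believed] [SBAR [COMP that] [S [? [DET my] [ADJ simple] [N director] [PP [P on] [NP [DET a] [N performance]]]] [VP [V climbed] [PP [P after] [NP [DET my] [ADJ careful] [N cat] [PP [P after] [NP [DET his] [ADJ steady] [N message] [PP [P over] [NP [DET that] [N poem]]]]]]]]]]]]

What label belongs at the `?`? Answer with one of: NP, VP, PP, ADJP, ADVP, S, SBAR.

A constituent whose immediate children are DET 'my', ADJ 'simple', N 'director', PP is a noun phrase: NP.

NP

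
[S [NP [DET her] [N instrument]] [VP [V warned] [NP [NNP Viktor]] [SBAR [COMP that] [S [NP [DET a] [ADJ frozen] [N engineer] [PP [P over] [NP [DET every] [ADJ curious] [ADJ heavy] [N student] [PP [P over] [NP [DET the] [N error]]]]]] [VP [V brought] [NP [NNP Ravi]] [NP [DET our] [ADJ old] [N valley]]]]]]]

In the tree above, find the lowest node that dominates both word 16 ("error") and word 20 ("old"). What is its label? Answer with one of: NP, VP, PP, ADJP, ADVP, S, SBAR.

S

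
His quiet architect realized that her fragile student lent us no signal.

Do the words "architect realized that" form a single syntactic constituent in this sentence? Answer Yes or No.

"architect" belongs to the noun phrase "his quiet architect" while "that" belongs to the verb phrase "realized that her fragile student lent us no signal"; a span that runs across that boundary is not a single phrase.

No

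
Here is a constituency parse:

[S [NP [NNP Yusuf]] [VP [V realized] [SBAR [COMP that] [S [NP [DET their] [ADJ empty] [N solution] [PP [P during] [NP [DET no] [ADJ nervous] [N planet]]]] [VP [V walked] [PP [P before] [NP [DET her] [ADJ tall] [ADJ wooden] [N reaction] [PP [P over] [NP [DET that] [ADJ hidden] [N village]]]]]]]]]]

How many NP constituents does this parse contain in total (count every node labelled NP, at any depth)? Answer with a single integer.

5

The NP constituents are: [NP Yusuf]; [NP their empty solution during no nervous planet]; [NP no nervous planet]; [NP her tall wooden reaction over that hidden village]; [NP that hidden village]. Total: 5.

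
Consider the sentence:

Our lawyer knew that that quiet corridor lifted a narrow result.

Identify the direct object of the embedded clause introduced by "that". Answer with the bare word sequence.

a narrow result

The verb of the embedded clause introduced by "that" is "lifted"; its direct object is the NP "a narrow result".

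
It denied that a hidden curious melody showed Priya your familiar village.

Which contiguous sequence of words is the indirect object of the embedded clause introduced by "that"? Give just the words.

The verb of the embedded clause introduced by "that" is "showed"; its indirect object is the NP "Priya".

Priya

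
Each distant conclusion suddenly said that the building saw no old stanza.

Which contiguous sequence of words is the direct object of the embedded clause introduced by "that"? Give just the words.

no old stanza

Within the embedded clause introduced by "that", the direct object of "saw" is "no old stanza".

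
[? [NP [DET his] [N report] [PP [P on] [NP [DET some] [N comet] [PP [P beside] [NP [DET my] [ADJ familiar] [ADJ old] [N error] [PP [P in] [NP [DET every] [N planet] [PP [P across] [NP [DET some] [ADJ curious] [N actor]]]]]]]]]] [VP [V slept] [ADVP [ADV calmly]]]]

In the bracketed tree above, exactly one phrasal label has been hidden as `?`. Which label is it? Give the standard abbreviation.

S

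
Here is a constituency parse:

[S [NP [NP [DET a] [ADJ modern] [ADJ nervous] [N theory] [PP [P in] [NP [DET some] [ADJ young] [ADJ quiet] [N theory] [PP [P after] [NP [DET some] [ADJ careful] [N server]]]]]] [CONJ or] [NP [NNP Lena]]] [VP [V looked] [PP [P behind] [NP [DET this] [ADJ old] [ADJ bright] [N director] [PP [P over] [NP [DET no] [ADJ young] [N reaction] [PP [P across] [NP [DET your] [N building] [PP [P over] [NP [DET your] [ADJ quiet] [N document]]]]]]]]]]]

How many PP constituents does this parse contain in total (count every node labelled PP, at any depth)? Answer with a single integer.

The PP constituents are: [PP in some young quiet theory after some careful server]; [PP after some careful server]; [PP behind this old bright director over no young reaction across your building over your quiet document]; [PP over no young reaction across your building over your quiet document]; [PP across your building over your quiet document]; [PP over your quiet document]. Total: 6.

6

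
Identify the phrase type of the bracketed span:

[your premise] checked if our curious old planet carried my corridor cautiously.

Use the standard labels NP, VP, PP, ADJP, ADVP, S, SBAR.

NP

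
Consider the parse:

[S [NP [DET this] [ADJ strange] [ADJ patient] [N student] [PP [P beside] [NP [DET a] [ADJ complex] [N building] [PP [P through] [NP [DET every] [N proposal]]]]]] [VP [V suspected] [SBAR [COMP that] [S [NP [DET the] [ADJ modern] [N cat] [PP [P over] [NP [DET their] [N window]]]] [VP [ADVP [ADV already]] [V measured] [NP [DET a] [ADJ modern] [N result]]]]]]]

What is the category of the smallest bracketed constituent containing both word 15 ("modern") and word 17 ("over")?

NP

The smallest bracket enclosing both words is [NP the modern cat over their window], so the label is NP.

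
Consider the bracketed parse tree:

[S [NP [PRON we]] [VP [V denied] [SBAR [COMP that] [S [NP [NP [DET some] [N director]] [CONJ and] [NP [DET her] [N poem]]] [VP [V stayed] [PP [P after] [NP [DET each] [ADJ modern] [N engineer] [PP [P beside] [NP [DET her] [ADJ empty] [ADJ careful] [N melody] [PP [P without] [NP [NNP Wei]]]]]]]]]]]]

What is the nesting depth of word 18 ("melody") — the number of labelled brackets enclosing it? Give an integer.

10

The word sits inside N, which is inside NP, inside PP, inside NP, inside PP, inside VP, inside S, inside SBAR, inside VP, inside S — 10 brackets in all.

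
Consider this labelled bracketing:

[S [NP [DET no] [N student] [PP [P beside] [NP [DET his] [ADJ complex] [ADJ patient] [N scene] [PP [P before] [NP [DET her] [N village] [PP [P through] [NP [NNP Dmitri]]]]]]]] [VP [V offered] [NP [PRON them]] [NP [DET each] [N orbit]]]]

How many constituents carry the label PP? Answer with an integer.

3

The PP constituents are: [PP beside his complex patient scene before her village through Dmitri]; [PP before her village through Dmitri]; [PP through Dmitri]. Total: 3.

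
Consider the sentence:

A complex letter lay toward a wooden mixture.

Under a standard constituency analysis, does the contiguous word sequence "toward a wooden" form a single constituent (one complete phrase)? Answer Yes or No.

"toward" belongs to the preposition "toward" while "wooden" belongs to the noun phrase "a wooden mixture"; a span that runs across that boundary is not a single phrase.

No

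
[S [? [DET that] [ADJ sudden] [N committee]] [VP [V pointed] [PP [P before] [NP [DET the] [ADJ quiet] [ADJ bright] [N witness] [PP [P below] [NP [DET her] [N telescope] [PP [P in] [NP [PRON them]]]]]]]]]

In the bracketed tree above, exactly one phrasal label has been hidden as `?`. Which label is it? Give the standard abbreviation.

Looking at what the `?` directly dominates — DET 'that', ADJ 'sudden', N 'committee' — this is a noun phrase (NP).

NP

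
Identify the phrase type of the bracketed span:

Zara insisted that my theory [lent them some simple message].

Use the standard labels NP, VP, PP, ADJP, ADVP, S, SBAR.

VP

"lent" is the head of the bracketed span, so the span is a verb phrase: VP.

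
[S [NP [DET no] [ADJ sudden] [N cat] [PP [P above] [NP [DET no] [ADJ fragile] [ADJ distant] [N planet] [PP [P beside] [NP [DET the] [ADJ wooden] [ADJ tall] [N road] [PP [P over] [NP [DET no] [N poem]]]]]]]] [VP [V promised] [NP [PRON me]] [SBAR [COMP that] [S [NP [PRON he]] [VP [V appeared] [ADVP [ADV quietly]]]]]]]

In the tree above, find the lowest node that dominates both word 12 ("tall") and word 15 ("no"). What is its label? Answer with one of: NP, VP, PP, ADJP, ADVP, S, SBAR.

NP

Both words fall inside [NP the wooden tall road over no poem] (words 10–16), and no smaller constituent contains them both. Label: NP.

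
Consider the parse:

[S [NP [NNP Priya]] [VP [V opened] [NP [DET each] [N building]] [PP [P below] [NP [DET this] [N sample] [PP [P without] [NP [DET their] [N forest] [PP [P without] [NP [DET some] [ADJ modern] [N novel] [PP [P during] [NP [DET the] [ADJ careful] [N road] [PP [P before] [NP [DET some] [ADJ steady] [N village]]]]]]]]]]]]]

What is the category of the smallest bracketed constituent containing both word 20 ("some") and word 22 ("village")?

NP

Both words fall inside [NP some steady village] (words 20–22), and no smaller constituent contains them both. Label: NP.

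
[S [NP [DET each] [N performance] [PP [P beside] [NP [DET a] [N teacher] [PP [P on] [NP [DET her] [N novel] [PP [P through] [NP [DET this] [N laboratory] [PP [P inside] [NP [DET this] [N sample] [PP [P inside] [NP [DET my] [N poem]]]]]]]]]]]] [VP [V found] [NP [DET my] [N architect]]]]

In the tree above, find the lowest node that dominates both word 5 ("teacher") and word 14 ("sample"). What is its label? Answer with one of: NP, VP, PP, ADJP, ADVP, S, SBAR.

NP

The smallest bracket enclosing both words is [NP a teacher on her novel through this laboratory inside this sample inside my poem], so the label is NP.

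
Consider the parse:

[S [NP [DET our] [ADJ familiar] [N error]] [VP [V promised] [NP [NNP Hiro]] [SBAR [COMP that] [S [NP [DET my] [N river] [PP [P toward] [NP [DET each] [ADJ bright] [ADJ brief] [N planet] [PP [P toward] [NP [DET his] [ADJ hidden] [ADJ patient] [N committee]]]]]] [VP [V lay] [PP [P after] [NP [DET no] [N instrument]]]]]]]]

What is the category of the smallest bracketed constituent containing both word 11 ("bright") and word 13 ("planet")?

Word 11 lies under S → VP → SBAR → S → NP → PP → NP → ADJ; word 13 lies under S → VP → SBAR → S → NP → PP → NP → N. The lowest shared node is the NP.

NP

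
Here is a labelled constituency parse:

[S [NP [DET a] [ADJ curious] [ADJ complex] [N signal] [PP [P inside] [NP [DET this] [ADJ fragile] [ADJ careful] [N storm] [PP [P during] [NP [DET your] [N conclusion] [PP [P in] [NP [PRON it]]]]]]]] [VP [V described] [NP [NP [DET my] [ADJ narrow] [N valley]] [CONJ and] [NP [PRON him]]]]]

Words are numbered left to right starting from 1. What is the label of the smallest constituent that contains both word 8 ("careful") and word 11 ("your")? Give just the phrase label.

NP

Both words fall inside [NP this fragile careful storm during your conclusion in it] (words 6–14), and no smaller constituent contains them both. Label: NP.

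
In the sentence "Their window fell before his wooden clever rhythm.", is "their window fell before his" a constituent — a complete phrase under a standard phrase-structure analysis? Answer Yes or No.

No

The sequence begins inside the noun phrase "their window" and ends inside the verb phrase "fell before his wooden clever rhythm"; it crosses a phrase boundary, so no single node in the tree spans exactly those words.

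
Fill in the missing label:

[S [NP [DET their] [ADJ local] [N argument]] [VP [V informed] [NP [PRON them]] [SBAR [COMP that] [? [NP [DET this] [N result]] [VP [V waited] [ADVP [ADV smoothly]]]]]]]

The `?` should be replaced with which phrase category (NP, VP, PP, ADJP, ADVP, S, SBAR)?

The `?` node immediately contains: NP, VP. That is the internal structure of a clause, so the label is S.

S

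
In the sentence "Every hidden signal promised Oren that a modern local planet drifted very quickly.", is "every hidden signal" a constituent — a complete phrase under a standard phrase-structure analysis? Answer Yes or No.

Yes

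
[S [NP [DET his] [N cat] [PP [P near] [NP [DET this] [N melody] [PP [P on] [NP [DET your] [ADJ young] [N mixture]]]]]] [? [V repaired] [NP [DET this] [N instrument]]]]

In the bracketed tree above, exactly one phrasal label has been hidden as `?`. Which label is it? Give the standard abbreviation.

VP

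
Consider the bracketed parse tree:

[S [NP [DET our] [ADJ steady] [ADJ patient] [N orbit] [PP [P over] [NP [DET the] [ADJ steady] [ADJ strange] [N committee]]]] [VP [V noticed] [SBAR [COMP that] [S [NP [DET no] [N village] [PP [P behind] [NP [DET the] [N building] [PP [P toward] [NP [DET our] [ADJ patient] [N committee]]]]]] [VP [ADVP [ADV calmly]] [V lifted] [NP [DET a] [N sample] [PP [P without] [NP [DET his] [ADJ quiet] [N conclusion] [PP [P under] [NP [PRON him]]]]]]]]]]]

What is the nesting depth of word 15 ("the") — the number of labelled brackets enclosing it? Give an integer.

Path from the root down to the word: S → VP → SBAR → S → NP → PP → NP → DET. That is 8 enclosing brackets.

8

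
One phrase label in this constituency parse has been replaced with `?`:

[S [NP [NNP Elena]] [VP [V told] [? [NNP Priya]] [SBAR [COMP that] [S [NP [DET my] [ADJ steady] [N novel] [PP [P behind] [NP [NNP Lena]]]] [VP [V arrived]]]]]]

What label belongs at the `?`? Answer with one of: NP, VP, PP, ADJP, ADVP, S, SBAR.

NP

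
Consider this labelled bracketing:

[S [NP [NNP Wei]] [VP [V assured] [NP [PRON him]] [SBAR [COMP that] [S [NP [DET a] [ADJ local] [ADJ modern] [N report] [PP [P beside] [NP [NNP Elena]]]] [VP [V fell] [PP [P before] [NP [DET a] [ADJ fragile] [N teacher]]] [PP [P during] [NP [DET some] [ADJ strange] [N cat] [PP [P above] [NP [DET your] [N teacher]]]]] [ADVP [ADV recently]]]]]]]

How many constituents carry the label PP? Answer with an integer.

Scanning left to right, an opening `[PP` appears at word positions 9, 12, 16, 20 — 4 in total.

4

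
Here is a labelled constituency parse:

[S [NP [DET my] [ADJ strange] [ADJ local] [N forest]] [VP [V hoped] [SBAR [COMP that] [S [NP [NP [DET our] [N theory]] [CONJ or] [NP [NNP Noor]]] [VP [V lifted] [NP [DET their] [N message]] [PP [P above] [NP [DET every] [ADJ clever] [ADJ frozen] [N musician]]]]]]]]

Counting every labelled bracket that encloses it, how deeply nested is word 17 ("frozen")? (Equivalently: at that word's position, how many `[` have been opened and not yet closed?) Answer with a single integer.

8

The word sits inside ADJ, which is inside NP, inside PP, inside VP, inside S, inside SBAR, inside VP, inside S — 8 brackets in all.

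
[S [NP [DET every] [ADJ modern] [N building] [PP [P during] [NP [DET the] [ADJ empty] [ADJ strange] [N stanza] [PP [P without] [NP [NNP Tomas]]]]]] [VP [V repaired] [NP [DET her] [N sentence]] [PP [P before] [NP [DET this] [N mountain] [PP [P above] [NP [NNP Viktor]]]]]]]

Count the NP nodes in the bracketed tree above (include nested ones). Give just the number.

6

Listing each NP by its span: [NP every modern building during the empty strange stanza without Tomas]; [NP the empty strange stanza without Tomas]; [NP Tomas]; [NP her sentence]; [NP this mountain above Viktor]; [NP Viktor] — that makes 6.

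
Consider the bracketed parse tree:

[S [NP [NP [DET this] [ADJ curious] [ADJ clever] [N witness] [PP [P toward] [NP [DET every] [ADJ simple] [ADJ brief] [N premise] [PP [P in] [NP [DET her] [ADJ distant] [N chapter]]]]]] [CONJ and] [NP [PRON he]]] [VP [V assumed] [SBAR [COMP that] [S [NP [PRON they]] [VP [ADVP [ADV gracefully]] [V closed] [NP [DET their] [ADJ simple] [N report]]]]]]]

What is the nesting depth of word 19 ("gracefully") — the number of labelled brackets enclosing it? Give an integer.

7

Counting open brackets not yet closed at "gracefully": [S [VP [SBAR [S [VP [ADVP [ADV = 7.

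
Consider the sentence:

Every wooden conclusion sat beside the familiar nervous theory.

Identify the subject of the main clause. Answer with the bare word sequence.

every wooden conclusion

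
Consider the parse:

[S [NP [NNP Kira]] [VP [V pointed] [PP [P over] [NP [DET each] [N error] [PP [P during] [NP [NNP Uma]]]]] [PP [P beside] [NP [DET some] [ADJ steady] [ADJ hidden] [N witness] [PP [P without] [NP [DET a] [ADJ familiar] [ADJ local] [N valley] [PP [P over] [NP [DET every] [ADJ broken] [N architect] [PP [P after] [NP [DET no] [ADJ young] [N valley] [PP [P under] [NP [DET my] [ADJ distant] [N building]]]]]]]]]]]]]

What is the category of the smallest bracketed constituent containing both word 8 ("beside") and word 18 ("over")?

PP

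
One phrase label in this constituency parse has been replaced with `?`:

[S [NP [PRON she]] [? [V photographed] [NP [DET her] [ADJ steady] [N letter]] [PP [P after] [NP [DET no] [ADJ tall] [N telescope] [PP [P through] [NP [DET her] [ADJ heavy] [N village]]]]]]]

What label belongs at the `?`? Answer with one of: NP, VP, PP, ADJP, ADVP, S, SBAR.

VP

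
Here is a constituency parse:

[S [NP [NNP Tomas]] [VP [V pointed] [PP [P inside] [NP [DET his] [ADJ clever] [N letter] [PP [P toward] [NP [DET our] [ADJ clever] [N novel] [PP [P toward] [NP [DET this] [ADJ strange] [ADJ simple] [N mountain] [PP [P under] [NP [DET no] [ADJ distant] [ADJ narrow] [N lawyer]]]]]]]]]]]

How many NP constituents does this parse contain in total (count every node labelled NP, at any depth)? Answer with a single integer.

5

Listing each NP by its span: [NP Tomas]; [NP his clever letter toward our clever novel toward this strange simple mountain under no distant narrow lawyer]; [NP our clever novel toward this strange simple mountain under no distant narrow lawyer]; [NP this strange simple mountain under no distant narrow lawyer]; [NP no distant narrow lawyer] — that makes 5.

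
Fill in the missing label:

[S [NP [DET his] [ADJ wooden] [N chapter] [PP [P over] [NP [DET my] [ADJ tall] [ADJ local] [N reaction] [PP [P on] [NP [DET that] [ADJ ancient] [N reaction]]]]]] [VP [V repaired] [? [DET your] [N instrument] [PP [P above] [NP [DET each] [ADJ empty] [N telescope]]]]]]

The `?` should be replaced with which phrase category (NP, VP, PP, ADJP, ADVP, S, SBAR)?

NP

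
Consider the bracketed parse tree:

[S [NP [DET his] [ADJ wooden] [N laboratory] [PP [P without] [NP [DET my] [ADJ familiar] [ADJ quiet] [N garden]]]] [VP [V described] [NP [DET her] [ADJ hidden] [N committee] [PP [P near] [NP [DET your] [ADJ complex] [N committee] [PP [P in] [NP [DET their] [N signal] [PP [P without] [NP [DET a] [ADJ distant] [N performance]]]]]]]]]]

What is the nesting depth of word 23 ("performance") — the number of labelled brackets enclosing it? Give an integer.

Path from the root down to the word: S → VP → NP → PP → NP → PP → NP → PP → NP → N. That is 10 enclosing brackets.

10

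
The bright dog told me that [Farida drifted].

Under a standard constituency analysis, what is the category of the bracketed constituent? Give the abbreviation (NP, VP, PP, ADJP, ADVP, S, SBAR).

S

The bracketed span "Farida drifted" is headed by "drifted", making it a clause (S).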